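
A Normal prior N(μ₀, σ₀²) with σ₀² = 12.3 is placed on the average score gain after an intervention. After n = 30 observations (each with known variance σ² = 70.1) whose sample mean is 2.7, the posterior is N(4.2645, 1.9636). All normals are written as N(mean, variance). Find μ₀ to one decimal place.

μ₀ = 12.5

The posterior mean is a precision-weighted average: μ_n = (τ₀μ₀ + τ_data·x̄)/(τ₀+τ_data), with τ₀=1/σ₀² and τ_data=n/σ².
Here τ₀ = 1/12.3 = 0.081301 and τ_data = 30/70.1 = 0.427960, so τ_n = 0.509261.
Rearranging for μ₀: μ₀ = (μ_n·τ_n − τ_data·x̄)/τ₀ = (4.2645·0.509261 − 0.427960·2.7) / 0.081301 = 1.016252/0.081301 ≈ 12.5.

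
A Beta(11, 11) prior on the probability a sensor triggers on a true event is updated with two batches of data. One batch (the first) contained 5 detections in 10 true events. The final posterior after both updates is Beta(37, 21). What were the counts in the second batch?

21 detections and 5 misses

Because Beta–binomial updating is additive in the counts, the combined data contributed (α_post−α_prior, β_post−β_prior) successes and failures.
Total across both batches: 37−11=26 detections, 21−11=10 misses.
Subtract the first batch: 26−5=21 detections and 10−5=5 misses.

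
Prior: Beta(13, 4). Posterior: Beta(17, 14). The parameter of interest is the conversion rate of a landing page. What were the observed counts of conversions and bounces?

4 conversions and 10 bounces

Under Beta–binomial conjugacy the posterior parameters are (a+s, b+f).
So s = 17 − 13 = 4 and f = 14 − 4 = 10.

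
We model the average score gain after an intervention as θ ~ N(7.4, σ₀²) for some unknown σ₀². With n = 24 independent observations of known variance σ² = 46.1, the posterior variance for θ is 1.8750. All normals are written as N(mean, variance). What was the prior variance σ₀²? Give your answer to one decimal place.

Posterior precision equals prior precision plus data precision: 1/σ_n² = 1/σ₀² + n/σ².
So 1/σ₀² = 1/1.8750 − 24/46.1 = 0.533333 − 0.520607 = 0.012726.
Hence σ₀² = 1/0.012726 ≈ 78.6.

σ₀² = 78.6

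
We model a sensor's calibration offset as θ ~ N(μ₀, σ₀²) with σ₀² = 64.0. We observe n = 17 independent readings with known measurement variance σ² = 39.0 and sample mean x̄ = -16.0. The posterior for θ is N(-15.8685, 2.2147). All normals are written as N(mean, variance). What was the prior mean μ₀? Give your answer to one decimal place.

μ₀ = -12.2

The posterior mean is a precision-weighted average: μ_n = (τ₀μ₀ + τ_data·x̄)/(τ₀+τ_data), with τ₀=1/σ₀² and τ_data=n/σ².
Here τ₀ = 1/64.0 = 0.015625 and τ_data = 17/39.0 = 0.435897, so τ_n = 0.451522.
Rearranging for μ₀: μ₀ = (μ_n·τ_n − τ_data·x̄)/τ₀ = (-15.8685·0.451522 − 0.435897·-16.0) / 0.015625 = -0.190625/0.015625 ≈ -12.2.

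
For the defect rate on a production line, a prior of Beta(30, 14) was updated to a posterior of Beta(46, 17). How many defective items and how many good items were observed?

A Beta(a, b) prior with s successes and f failures in binomial data gives a Beta(a+s, b+f) posterior.
So s = 46 − 30 = 16 and f = 17 − 14 = 3.

16 defective items and 3 good items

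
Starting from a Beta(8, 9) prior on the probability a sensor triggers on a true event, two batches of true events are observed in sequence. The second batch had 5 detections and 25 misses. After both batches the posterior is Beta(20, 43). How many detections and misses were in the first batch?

7 detections and 9 misses

Because Beta–binomial updating is additive in the counts, the combined data contributed (α_post−α_prior, β_post−β_prior) successes and failures.
Total across both batches: 20−8=12 detections, 43−9=34 misses.
Subtract the second batch: 12−5=7 detections and 34−25=9 misses.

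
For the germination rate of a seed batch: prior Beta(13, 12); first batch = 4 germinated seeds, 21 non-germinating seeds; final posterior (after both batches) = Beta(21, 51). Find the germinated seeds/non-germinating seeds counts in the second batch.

4 germinated seeds and 18 non-germinating seeds

Because Beta–binomial updating is additive in the counts, the combined data contributed (α_post−α_prior, β_post−β_prior) successes and failures.
Total across both batches: 21−13=8 germinated seeds, 51−12=39 non-germinating seeds.
Subtract the first batch: 8−4=4 germinated seeds and 39−21=18 non-germinating seeds.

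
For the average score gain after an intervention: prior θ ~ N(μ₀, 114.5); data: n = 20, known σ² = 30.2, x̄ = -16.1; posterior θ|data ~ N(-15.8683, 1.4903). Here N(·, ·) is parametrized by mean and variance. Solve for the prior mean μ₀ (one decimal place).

With known observation variance, the Normal–Normal posterior has precision τ_n = τ₀ + n/σ² and mean μ_n = (τ₀μ₀ + (n/σ²)x̄)/τ_n.
Here τ₀ = 1/114.5 = 0.008734 and τ_data = 20/30.2 = 0.662252, so τ_n = 0.670986.
Rearranging for μ₀: μ₀ = (μ_n·τ_n − τ_data·x̄)/τ₀ = (-15.8683·0.670986 − 0.662252·-16.1) / 0.008734 = 0.014850/0.008734 ≈ 1.7.

μ₀ = 1.7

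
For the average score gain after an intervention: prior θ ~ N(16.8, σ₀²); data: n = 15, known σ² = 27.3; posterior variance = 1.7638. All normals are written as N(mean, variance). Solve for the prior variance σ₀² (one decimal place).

Posterior precision equals prior precision plus data precision: 1/σ_n² = 1/σ₀² + n/σ².
So 1/σ₀² = 1/1.7638 − 15/27.3 = 0.566958 − 0.549451 = 0.017507.
Hence σ₀² = 1/0.017507 ≈ 57.1.

σ₀² = 57.1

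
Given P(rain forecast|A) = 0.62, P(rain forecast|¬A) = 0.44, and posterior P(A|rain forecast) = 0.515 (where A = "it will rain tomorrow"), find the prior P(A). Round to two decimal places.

Bayes' rule in odds form gives O(A|E) = O(A)·[P(E|A)/P(E|¬A)], hence O(A) = O(A|E)/LR.
Posterior odds = 0.515/(1−0.515) = 1.0619. LR = 0.62/0.44 = 1.4091.
Prior odds = 1.0619/1.4091 = 0.7536, so P(A) = 0.7536/(1+0.7536) ≈ 0.43.

P(A) = 0.43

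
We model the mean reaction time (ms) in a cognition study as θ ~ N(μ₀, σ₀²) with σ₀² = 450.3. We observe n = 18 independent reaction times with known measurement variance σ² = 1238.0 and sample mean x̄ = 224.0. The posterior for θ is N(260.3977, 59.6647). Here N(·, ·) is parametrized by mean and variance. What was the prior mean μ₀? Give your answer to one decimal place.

μ₀ = 498.7

The posterior mean is a precision-weighted average: μ_n = (τ₀μ₀ + τ_data·x̄)/(τ₀+τ_data), with τ₀=1/σ₀² and τ_data=n/σ².
Here τ₀ = 1/450.3 = 0.002221 and τ_data = 18/1238.0 = 0.014540, so τ_n = 0.016761.
Rearranging for μ₀: μ₀ = (μ_n·τ_n − τ_data·x̄)/τ₀ = (260.3977·0.016761 − 0.014540·224.0) / 0.002221 = 1.107566/0.002221 ≈ 498.7.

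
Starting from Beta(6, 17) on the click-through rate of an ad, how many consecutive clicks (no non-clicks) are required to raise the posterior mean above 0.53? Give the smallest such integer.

After k clicks and 0 non-clicks the posterior is Beta(6+k, 17), with mean (6+k)/(6+17+k).
Set (6+k)/(23+k) > 0.53 and solve: k > (0.53·23 − 6)/(1 − 0.53) = 13.170.
The smallest integer exceeding 13.170 is 14.

k = 14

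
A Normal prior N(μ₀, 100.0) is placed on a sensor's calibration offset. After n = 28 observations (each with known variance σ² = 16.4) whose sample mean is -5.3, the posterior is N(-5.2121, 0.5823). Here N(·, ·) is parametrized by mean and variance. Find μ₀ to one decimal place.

The posterior mean is a precision-weighted average: μ_n = (τ₀μ₀ + τ_data·x̄)/(τ₀+τ_data), with τ₀=1/σ₀² and τ_data=n/σ².
Here τ₀ = 1/100.0 = 0.010000 and τ_data = 28/16.4 = 1.707317, so τ_n = 1.717317.
Rearranging for μ₀: μ₀ = (μ_n·τ_n − τ_data·x̄)/τ₀ = (-5.2121·1.717317 − 1.707317·-5.3) / 0.010000 = 0.097952/0.010000 ≈ 9.8.

μ₀ = 9.8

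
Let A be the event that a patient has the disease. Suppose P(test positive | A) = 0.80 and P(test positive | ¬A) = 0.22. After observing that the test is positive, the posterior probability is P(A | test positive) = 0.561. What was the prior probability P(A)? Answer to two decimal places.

P(A) = 0.26

Bayes' rule in odds form gives O(A|E) = O(A)·[P(E|A)/P(E|¬A)], hence O(A) = O(A|E)/LR.
Posterior odds = 0.561/(1−0.561) = 1.2779. LR = 0.80/0.22 = 3.6364.
Prior odds = 1.2779/3.6364 = 0.3514, so P(A) = 0.3514/(1+0.3514) ≈ 0.26.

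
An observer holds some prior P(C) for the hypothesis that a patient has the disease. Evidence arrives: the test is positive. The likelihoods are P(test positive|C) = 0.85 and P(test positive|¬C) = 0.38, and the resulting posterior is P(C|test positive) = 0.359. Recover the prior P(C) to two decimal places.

In odds form, posterior odds = prior odds × likelihood ratio, so prior odds = posterior odds ÷ LR.
Posterior odds = 0.359/(1−0.359) = 0.5601. LR = 0.85/0.38 = 2.2368.
Prior odds = 0.5601/2.2368 = 0.2504, so P(C) = 0.2504/(1+0.2504) ≈ 0.20.

P(C) = 0.20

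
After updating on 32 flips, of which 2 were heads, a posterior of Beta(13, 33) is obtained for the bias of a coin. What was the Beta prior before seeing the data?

Under Beta–binomial conjugacy the posterior parameters are (α+s, β+f).
So α = 13 − 2 = 11 and β = 33 − 30 = 3.

Beta(11, 3)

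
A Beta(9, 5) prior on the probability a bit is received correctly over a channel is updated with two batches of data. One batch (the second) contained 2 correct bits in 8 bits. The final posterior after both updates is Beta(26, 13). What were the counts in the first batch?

15 correct bits and 2 errors

Because Beta–binomial updating is additive in the counts, the combined data contributed (α_post−α_prior, β_post−β_prior) successes and failures.
Total across both batches: 26−9=17 correct bits, 13−5=8 errors.
Subtract the second batch: 17−2=15 correct bits and 8−6=2 errors.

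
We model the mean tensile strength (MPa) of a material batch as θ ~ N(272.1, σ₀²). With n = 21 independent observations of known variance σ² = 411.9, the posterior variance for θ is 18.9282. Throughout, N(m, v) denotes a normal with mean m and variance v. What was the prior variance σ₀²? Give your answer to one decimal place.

σ₀² = 541.1

For the Normal–Normal model with known σ², precisions add: τ_n = τ₀ + n/σ².
So 1/σ₀² = 1/18.9282 − 21/411.9 = 0.052831 − 0.050983 = 0.001848.
Hence σ₀² = 1/0.001848 ≈ 541.1.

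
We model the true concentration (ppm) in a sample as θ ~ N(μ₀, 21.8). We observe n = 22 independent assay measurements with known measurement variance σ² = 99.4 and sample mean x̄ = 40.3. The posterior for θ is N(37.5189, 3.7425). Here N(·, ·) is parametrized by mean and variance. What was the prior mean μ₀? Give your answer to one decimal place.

The posterior mean is a precision-weighted average: μ_n = (τ₀μ₀ + τ_data·x̄)/(τ₀+τ_data), with τ₀=1/σ₀² and τ_data=n/σ².
Here τ₀ = 1/21.8 = 0.045872 and τ_data = 22/99.4 = 0.221328, so τ_n = 0.267200.
Rearranging for μ₀: μ₀ = (μ_n·τ_n − τ_data·x̄)/τ₀ = (37.5189·0.267200 − 0.221328·40.3) / 0.045872 = 1.105532/0.045872 ≈ 24.1.

μ₀ = 24.1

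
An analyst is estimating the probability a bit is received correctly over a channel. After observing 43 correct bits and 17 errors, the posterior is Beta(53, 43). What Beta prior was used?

Beta(10, 26)

A Beta(a, b) prior with s successes and f failures in binomial data gives a Beta(a+s, b+f) posterior.
So a = 53 − 43 = 10 and b = 43 − 17 = 26.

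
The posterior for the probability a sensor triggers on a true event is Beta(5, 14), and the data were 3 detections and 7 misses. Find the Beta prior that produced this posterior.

Beta(2, 7)

A Beta(a, b) prior with s successes and f failures in binomial data gives a Beta(a+s, b+f) posterior.
So a = 5 − 3 = 2 and b = 14 − 7 = 7.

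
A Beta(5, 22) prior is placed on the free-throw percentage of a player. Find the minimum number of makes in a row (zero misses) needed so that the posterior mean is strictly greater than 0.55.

After k makes and 0 misses the posterior is Beta(5+k, 22), with mean (5+k)/(5+22+k).
Set (5+k)/(27+k) > 0.55 and solve: k > (0.55·27 − 5)/(1 − 0.55) = 21.889.
The smallest integer exceeding 21.889 is 22.

k = 22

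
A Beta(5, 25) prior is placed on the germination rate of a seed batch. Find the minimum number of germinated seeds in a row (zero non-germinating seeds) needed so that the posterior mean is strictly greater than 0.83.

k = 118

After k germinated seeds and 0 non-germinating seeds the posterior is Beta(5+k, 25), with mean (5+k)/(5+25+k).
Set (5+k)/(30+k) > 0.83 and solve: k > (0.83·30 − 5)/(1 − 0.83) = 117.059.
The smallest integer exceeding 117.059 is 118.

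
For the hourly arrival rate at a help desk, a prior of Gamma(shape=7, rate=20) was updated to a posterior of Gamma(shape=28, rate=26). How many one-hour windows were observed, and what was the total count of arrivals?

n = 6 one-hour windows with total 21 arrivals

A Gamma(α, β) prior (rate parametrization) on a Poisson rate with n observations summing to S gives posterior Gamma(α+S, β+n).
Matching: Σxᵢ = 28 − 7 = 21 and n = 26 − 20 = 6.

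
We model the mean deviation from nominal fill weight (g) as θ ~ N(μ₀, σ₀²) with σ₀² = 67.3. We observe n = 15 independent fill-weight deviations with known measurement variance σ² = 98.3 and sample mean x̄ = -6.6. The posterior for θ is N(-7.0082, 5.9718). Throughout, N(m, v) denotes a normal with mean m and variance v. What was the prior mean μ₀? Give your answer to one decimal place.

μ₀ = -11.2

The posterior mean is a precision-weighted average: μ_n = (τ₀μ₀ + τ_data·x̄)/(τ₀+τ_data), with τ₀=1/σ₀² and τ_data=n/σ².
Here τ₀ = 1/67.3 = 0.014859 and τ_data = 15/98.3 = 0.152594, so τ_n = 0.167453.
Rearranging for μ₀: μ₀ = (μ_n·τ_n − τ_data·x̄)/τ₀ = (-7.0082·0.167453 − 0.152594·-6.6) / 0.014859 = -0.166424/0.014859 ≈ -11.2.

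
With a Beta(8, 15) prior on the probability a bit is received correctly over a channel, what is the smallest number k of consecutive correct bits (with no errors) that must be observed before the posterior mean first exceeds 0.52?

k = 9

After k correct bits and 0 errors the posterior is Beta(8+k, 15), with mean (8+k)/(8+15+k).
Set (8+k)/(23+k) > 0.52 and solve: k > (0.52·23 − 8)/(1 − 0.52) = 8.250.
The smallest integer exceeding 8.250 is 9.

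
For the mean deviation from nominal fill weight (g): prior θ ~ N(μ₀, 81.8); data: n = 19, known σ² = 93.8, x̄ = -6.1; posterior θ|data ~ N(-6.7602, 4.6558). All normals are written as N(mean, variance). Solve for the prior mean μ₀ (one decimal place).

The posterior mean is a precision-weighted average: μ_n = (τ₀μ₀ + τ_data·x̄)/(τ₀+τ_data), with τ₀=1/σ₀² and τ_data=n/σ².
Here τ₀ = 1/81.8 = 0.012225 and τ_data = 19/93.8 = 0.202559, so τ_n = 0.214784.
Rearranging for μ₀: μ₀ = (μ_n·τ_n − τ_data·x̄)/τ₀ = (-6.7602·0.214784 − 0.202559·-6.1) / 0.012225 = -0.216373/0.012225 ≈ -17.7.

μ₀ = -17.7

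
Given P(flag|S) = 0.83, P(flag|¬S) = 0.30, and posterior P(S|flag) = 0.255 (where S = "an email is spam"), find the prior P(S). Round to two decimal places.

P(S) = 0.11

In odds form, posterior odds = prior odds × likelihood ratio, so prior odds = posterior odds ÷ LR.
Posterior odds = 0.255/(1−0.255) = 0.3423. LR = 0.83/0.30 = 2.7667.
Prior odds = 0.3423/2.7667 = 0.1237, so P(S) = 0.1237/(1+0.1237) ≈ 0.11.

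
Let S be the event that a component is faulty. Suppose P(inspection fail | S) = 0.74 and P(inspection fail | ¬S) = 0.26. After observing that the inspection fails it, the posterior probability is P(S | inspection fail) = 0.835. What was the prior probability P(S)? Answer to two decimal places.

Bayes' rule in odds form gives O(S|E) = O(S)·[P(E|S)/P(E|¬S)], hence O(S) = O(S|E)/LR.
Posterior odds = 0.835/(1−0.835) = 5.0606. LR = 0.74/0.26 = 2.8462.
Prior odds = 5.0606/2.8462 = 1.7780, so P(S) = 1.7780/(1+1.7780) ≈ 0.64.

P(S) = 0.64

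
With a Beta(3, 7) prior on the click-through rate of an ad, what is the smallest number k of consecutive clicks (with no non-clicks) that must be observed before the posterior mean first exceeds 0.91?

After k clicks and 0 non-clicks the posterior is Beta(3+k, 7), with mean (3+k)/(3+7+k).
Set (3+k)/(10+k) > 0.91 and solve: k > (0.91·10 − 3)/(1 − 0.91) = 67.778.
The smallest integer exceeding 67.778 is 68.

k = 68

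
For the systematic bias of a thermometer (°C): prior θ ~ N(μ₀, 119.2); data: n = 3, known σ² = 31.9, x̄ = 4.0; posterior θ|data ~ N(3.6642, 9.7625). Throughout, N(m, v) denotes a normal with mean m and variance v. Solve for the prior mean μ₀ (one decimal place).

With known observation variance, the Normal–Normal posterior has precision τ_n = τ₀ + n/σ² and mean μ_n = (τ₀μ₀ + (n/σ²)x̄)/τ_n.
Here τ₀ = 1/119.2 = 0.008389 and τ_data = 3/31.9 = 0.094044, so τ_n = 0.102433.
Rearranging for μ₀: μ₀ = (μ_n·τ_n − τ_data·x̄)/τ₀ = (3.6642·0.102433 − 0.094044·4.0) / 0.008389 = -0.000841/0.008389 ≈ -0.1.

μ₀ = -0.1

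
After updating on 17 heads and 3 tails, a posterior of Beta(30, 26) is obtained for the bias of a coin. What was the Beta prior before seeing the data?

Beta(13, 23)

A Beta(α, β) prior with s successes and f failures in binomial data gives a Beta(α+s, β+f) posterior.
So α = 30 − 17 = 13 and β = 26 − 3 = 23.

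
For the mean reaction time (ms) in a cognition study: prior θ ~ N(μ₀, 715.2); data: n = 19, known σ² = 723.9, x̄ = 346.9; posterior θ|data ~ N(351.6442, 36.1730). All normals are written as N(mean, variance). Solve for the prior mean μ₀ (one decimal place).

The posterior mean is a precision-weighted average: μ_n = (τ₀μ₀ + τ_data·x̄)/(τ₀+τ_data), with τ₀=1/σ₀² and τ_data=n/σ².
Here τ₀ = 1/715.2 = 0.001398 and τ_data = 19/723.9 = 0.026247, so τ_n = 0.027645.
Rearranging for μ₀: μ₀ = (μ_n·τ_n − τ_data·x̄)/τ₀ = (351.6442·0.027645 − 0.026247·346.9) / 0.001398 = 0.616120/0.001398 ≈ 440.7.

μ₀ = 440.7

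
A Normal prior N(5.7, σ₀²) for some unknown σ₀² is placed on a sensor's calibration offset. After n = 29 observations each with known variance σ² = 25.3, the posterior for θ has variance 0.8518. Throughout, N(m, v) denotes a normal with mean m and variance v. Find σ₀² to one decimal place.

σ₀² = 36.0

For the Normal–Normal model with known σ², precisions add: τ_n = τ₀ + n/σ².
So 1/σ₀² = 1/0.8518 − 29/25.3 = 1.173985 − 1.146245 = 0.027740.
Hence σ₀² = 1/0.027740 ≈ 36.0.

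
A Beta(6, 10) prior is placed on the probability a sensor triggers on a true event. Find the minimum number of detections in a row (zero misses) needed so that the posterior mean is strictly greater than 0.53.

After k detections and 0 misses the posterior is Beta(6+k, 10), with mean (6+k)/(6+10+k).
Set (6+k)/(16+k) > 0.53 and solve: k > (0.53·16 − 6)/(1 − 0.53) = 5.277.
The smallest integer exceeding 5.277 is 6, and checking k=6: (12)/(22) = 0.5455 > 0.53.

k = 6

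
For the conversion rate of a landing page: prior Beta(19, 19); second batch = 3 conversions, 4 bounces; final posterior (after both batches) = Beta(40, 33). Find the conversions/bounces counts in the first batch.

18 conversions and 10 bounces

Sequential conjugate updates are equivalent to a single update on the pooled data, so total successes = posterior α − prior α and total failures = posterior β − prior β.
Total across both batches: 40−19=21 conversions, 33−19=14 bounces.
Subtract the second batch: 21−3=18 conversions and 14−4=10 bounces.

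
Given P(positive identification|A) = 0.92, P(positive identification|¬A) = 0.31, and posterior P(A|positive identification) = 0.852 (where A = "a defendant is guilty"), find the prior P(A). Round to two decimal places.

Bayes' rule in odds form gives O(A|E) = O(A)·[P(E|A)/P(E|¬A)], hence O(A) = O(A|E)/LR.
Posterior odds = 0.852/(1−0.852) = 5.7568. LR = 0.92/0.31 = 2.9677.
Prior odds = 5.7568/2.9677 = 1.9398, so P(A) = 1.9398/(1+1.9398) ≈ 0.66.

P(A) = 0.66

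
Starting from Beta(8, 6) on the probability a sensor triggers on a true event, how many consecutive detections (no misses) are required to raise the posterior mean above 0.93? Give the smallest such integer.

After k detections and 0 misses the posterior is Beta(8+k, 6), with mean (8+k)/(8+6+k).
Set (8+k)/(14+k) > 0.93 and solve: k > (0.93·14 − 8)/(1 − 0.93) = 71.714.
The smallest integer exceeding 71.714 is 72.

k = 72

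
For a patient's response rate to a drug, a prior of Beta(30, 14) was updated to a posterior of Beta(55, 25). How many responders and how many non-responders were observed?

25 responders and 11 non-responders

Beta is conjugate to the binomial likelihood: posterior = Beta(a+s, b+f).
So s = 55 − 30 = 25 and f = 25 − 14 = 11.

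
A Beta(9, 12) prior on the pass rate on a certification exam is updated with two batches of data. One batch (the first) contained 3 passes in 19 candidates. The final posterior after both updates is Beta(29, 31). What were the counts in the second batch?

Sequential conjugate updates are equivalent to a single update on the pooled data, so total successes = posterior α − prior α and total failures = posterior β − prior β.
Total across both batches: 29−9=20 passes, 31−12=19 failures.
Subtract the first batch: 20−3=17 passes and 19−16=3 failures.

17 passes and 3 failures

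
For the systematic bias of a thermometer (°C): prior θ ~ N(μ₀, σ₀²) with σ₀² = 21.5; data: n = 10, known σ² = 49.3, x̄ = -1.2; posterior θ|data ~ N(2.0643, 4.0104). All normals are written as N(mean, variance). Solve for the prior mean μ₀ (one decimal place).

μ₀ = 16.3

With known observation variance, the Normal–Normal posterior has precision τ_n = τ₀ + n/σ² and mean μ_n = (τ₀μ₀ + (n/σ²)x̄)/τ_n.
Here τ₀ = 1/21.5 = 0.046512 and τ_data = 10/49.3 = 0.202840, so τ_n = 0.249352.
Rearranging for μ₀: μ₀ = (μ_n·τ_n − τ_data·x̄)/τ₀ = (2.0643·0.249352 − 0.202840·-1.2) / 0.046512 = 0.758145/0.046512 ≈ 16.3.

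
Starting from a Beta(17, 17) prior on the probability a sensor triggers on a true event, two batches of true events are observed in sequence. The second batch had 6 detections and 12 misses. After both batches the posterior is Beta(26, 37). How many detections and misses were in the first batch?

3 detections and 8 misses

Because Beta–binomial updating is additive in the counts, the combined data contributed (α_post−α_prior, β_post−β_prior) successes and failures.
Total across both batches: 26−17=9 detections, 37−17=20 misses.
Subtract the second batch: 9−6=3 detections and 20−12=8 misses.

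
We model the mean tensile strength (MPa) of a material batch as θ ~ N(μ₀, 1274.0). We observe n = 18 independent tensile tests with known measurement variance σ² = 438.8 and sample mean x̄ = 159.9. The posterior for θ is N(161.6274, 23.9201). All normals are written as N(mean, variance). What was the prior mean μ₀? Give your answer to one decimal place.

μ₀ = 251.9

With known observation variance, the Normal–Normal posterior has precision τ_n = τ₀ + n/σ² and mean μ_n = (τ₀μ₀ + (n/σ²)x̄)/τ_n.
Here τ₀ = 1/1274.0 = 0.000785 and τ_data = 18/438.8 = 0.041021, so τ_n = 0.041806.
Rearranging for μ₀: μ₀ = (μ_n·τ_n − τ_data·x̄)/τ₀ = (161.6274·0.041806 − 0.041021·159.9) / 0.000785 = 0.197737/0.000785 ≈ 251.9.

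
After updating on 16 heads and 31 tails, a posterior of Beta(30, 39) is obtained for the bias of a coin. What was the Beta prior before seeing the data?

A Beta(a, b) prior with s successes and f failures in binomial data gives a Beta(a+s, b+f) posterior.
So a = 30 − 16 = 14 and b = 39 − 31 = 8.

Beta(14, 8)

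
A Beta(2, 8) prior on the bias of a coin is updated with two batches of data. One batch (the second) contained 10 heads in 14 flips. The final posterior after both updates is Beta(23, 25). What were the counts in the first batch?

11 heads and 13 tails

Sequential conjugate updates are equivalent to a single update on the pooled data, so total successes = posterior α − prior α and total failures = posterior β − prior β.
Total across both batches: 23−2=21 heads, 25−8=17 tails.
Subtract the second batch: 21−10=11 heads and 17−4=13 tails.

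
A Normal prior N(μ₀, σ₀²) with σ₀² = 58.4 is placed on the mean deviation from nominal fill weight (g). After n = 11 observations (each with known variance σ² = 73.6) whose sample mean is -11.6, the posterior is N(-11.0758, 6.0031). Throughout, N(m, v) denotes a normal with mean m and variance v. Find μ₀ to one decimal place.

With known observation variance, the Normal–Normal posterior has precision τ_n = τ₀ + n/σ² and mean μ_n = (τ₀μ₀ + (n/σ²)x̄)/τ_n.
Here τ₀ = 1/58.4 = 0.017123 and τ_data = 11/73.6 = 0.149457, so τ_n = 0.166580.
Rearranging for μ₀: μ₀ = (μ_n·τ_n − τ_data·x̄)/τ₀ = (-11.0758·0.166580 − 0.149457·-11.6) / 0.017123 = -0.111306/0.017123 ≈ -6.5.

μ₀ = -6.5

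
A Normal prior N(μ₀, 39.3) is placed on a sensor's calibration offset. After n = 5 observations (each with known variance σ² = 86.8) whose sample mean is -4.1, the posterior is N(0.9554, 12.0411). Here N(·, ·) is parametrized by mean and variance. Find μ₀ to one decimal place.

μ₀ = 12.4

The posterior mean is a precision-weighted average: μ_n = (τ₀μ₀ + τ_data·x̄)/(τ₀+τ_data), with τ₀=1/σ₀² and τ_data=n/σ².
Here τ₀ = 1/39.3 = 0.025445 and τ_data = 5/86.8 = 0.057604, so τ_n = 0.083049.
Rearranging for μ₀: μ₀ = (μ_n·τ_n − τ_data·x̄)/τ₀ = (0.9554·0.083049 − 0.057604·-4.1) / 0.025445 = 0.315521/0.025445 ≈ 12.4.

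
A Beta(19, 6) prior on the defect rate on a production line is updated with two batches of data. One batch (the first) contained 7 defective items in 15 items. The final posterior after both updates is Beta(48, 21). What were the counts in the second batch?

Sequential conjugate updates are equivalent to a single update on the pooled data, so total successes = posterior α − prior α and total failures = posterior β − prior β.
Total across both batches: 48−19=29 defective items, 21−6=15 good items.
Subtract the first batch: 29−7=22 defective items and 15−8=7 good items.

22 defective items and 7 good items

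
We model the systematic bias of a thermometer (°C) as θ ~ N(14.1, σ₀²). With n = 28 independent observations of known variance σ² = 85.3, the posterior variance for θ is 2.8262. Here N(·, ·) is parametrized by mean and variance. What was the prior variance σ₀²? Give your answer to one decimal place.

σ₀² = 39.1

Posterior precision equals prior precision plus data precision: 1/σ_n² = 1/σ₀² + n/σ².
So 1/σ₀² = 1/2.8262 − 28/85.3 = 0.353832 − 0.328253 = 0.025579.
Hence σ₀² = 1/0.025579 ≈ 39.1.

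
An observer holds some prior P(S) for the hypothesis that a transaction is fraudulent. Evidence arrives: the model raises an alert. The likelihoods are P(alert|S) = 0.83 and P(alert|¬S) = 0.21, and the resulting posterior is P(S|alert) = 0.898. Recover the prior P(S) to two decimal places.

P(S) = 0.69

In odds form, posterior odds = prior odds × likelihood ratio, so prior odds = posterior odds ÷ LR.
Posterior odds = 0.898/(1−0.898) = 8.8039. LR = 0.83/0.21 = 3.9524.
Prior odds = 8.8039/3.9524 = 2.2275, so P(S) = 2.2275/(1+2.2275) ≈ 0.69.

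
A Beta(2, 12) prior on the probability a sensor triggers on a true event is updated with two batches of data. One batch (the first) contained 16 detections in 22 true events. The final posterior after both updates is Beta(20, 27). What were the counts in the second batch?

Sequential conjugate updates are equivalent to a single update on the pooled data, so total successes = posterior α − prior α and total failures = posterior β − prior β.
Total across both batches: 20−2=18 detections, 27−12=15 misses.
Subtract the first batch: 18−16=2 detections and 15−6=9 misses.

2 detections and 9 misses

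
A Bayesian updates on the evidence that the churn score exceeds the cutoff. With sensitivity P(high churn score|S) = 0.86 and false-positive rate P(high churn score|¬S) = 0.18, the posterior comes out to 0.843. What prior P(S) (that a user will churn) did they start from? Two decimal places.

In odds form, posterior odds = prior odds × likelihood ratio, so prior odds = posterior odds ÷ LR.
Posterior odds = 0.843/(1−0.843) = 5.3694. LR = 0.86/0.18 = 4.7778.
Prior odds = 5.3694/4.7778 = 1.1238, so P(S) = 1.1238/(1+1.1238) ≈ 0.53.

P(S) = 0.53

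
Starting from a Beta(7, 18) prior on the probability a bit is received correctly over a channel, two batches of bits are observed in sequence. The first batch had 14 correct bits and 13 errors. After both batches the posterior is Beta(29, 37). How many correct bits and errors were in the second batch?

8 correct bits and 6 errors

Because Beta–binomial updating is additive in the counts, the combined data contributed (α_post−α_prior, β_post−β_prior) successes and failures.
Total across both batches: 29−7=22 correct bits, 37−18=19 errors.
Subtract the first batch: 22−14=8 correct bits and 19−13=6 errors.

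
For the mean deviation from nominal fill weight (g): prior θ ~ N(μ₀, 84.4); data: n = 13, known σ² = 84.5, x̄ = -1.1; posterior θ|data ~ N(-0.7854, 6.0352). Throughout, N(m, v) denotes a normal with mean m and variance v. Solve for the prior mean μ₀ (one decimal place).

μ₀ = 3.3

With known observation variance, the Normal–Normal posterior has precision τ_n = τ₀ + n/σ² and mean μ_n = (τ₀μ₀ + (n/σ²)x̄)/τ_n.
Here τ₀ = 1/84.4 = 0.011848 and τ_data = 13/84.5 = 0.153846, so τ_n = 0.165694.
Rearranging for μ₀: μ₀ = (μ_n·τ_n − τ_data·x̄)/τ₀ = (-0.7854·0.165694 − 0.153846·-1.1) / 0.011848 = 0.039095/0.011848 ≈ 3.3.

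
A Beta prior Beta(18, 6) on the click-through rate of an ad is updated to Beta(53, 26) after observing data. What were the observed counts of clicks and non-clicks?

35 clicks and 20 non-clicks

Beta is conjugate to the binomial likelihood: posterior = Beta(a+s, b+f).
Match parameters: s=53−18=35, f=26−6=20.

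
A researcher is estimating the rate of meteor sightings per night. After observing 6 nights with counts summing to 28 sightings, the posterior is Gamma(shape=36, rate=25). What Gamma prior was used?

Gamma(shape=8, rate=19)

Gamma–Poisson conjugacy: posterior shape = α + Σxᵢ, posterior rate = β + n.
So α = 36 − 28 = 8 and β = 25 − 6 = 19.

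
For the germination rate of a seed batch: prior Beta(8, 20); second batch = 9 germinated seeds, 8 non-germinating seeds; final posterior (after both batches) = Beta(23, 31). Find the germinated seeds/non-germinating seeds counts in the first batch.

6 germinated seeds and 3 non-germinating seeds

Because Beta–binomial updating is additive in the counts, the combined data contributed (α_post−α_prior, β_post−β_prior) successes and failures.
Total across both batches: 23−8=15 germinated seeds, 31−20=11 non-germinating seeds.
Subtract the second batch: 15−9=6 germinated seeds and 11−8=3 non-germinating seeds.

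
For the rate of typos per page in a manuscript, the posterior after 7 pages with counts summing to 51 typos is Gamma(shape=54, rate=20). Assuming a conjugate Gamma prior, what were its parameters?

Gamma(shape=3, rate=13)

A Gamma(α, β) prior (rate parametrization) on a Poisson rate with n observations summing to S gives posterior Gamma(α+S, β+n).
So α = 54 − 51 = 3 and β = 20 − 7 = 13.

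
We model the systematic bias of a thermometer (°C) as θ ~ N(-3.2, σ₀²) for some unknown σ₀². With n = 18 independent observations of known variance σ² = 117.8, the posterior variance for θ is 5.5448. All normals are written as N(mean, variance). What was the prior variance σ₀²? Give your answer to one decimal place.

Posterior precision equals prior precision plus data precision: 1/σ_n² = 1/σ₀² + n/σ².
So 1/σ₀² = 1/5.5448 − 18/117.8 = 0.180349 − 0.152801 = 0.027548.
Hence σ₀² = 1/0.027548 ≈ 36.3.

σ₀² = 36.3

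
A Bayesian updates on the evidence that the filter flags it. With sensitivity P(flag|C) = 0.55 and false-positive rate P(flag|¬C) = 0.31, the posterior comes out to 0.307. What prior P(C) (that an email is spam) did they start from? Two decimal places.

P(C) = 0.20

Bayes' rule in odds form gives O(C|E) = O(C)·[P(E|C)/P(E|¬C)], hence O(C) = O(C|E)/LR.
Posterior odds = 0.307/(1−0.307) = 0.4430. LR = 0.55/0.31 = 1.7742.
Prior odds = 0.4430/1.7742 = 0.2497, so P(C) = 0.2497/(1+0.2497) ≈ 0.20.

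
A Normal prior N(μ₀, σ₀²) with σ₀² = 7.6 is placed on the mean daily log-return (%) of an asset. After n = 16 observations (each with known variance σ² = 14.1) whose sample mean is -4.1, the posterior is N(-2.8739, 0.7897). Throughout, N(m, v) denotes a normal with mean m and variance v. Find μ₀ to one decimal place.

With known observation variance, the Normal–Normal posterior has precision τ_n = τ₀ + n/σ² and mean μ_n = (τ₀μ₀ + (n/σ²)x̄)/τ_n.
Here τ₀ = 1/7.6 = 0.131579 and τ_data = 16/14.1 = 1.134752, so τ_n = 1.266331.
Rearranging for μ₀: μ₀ = (μ_n·τ_n − τ_data·x̄)/τ₀ = (-2.8739·1.266331 − 1.134752·-4.1) / 0.131579 = 1.013175/0.131579 ≈ 7.7.

μ₀ = 7.7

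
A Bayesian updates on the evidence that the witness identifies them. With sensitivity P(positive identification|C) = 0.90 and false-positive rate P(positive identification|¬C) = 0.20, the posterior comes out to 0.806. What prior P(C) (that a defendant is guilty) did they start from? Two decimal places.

Bayes' rule in odds form gives O(C|E) = O(C)·[P(E|C)/P(E|¬C)], hence O(C) = O(C|E)/LR.
Posterior odds = 0.806/(1−0.806) = 4.1546. LR = 0.90/0.20 = 4.5000.
Prior odds = 4.1546/4.5000 = 0.9232, so P(C) = 0.9232/(1+0.9232) ≈ 0.48.

P(C) = 0.48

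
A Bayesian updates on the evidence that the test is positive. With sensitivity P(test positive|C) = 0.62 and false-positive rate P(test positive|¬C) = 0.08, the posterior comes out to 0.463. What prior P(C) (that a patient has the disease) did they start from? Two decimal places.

P(C) = 0.10

Bayes' rule in odds form gives O(C|E) = O(C)·[P(E|C)/P(E|¬C)], hence O(C) = O(C|E)/LR.
Posterior odds = 0.463/(1−0.463) = 0.8622. LR = 0.62/0.08 = 7.7500.
Prior odds = 0.8622/7.7500 = 0.1113, so P(C) = 0.1113/(1+0.1113) ≈ 0.10.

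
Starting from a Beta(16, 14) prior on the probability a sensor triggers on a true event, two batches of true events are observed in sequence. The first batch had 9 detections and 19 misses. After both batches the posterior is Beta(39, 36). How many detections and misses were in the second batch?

14 detections and 3 misses

Because Beta–binomial updating is additive in the counts, the combined data contributed (α_post−α_prior, β_post−β_prior) successes and failures.
Total across both batches: 39−16=23 detections, 36−14=22 misses.
Subtract the first batch: 23−9=14 detections and 22−19=3 misses.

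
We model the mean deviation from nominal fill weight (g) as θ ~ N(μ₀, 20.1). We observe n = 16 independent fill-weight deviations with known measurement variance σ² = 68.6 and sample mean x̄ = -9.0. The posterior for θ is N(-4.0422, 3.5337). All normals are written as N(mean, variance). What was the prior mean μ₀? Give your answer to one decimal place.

μ₀ = 19.2

The posterior mean is a precision-weighted average: μ_n = (τ₀μ₀ + τ_data·x̄)/(τ₀+τ_data), with τ₀=1/σ₀² and τ_data=n/σ².
Here τ₀ = 1/20.1 = 0.049751 and τ_data = 16/68.6 = 0.233236, so τ_n = 0.282987.
Rearranging for μ₀: μ₀ = (μ_n·τ_n − τ_data·x̄)/τ₀ = (-4.0422·0.282987 − 0.233236·-9.0) / 0.049751 = 0.955234/0.049751 ≈ 19.2.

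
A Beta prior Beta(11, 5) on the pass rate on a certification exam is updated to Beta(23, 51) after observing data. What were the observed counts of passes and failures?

Beta is conjugate to the binomial likelihood: posterior = Beta(a+s, b+f).
So s = 23 − 11 = 12 and f = 51 − 5 = 46.

12 passes and 46 failures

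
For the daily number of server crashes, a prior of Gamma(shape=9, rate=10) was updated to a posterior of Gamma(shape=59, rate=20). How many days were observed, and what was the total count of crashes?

n = 10 days with total 50 crashes

A Gamma(α, β) prior (rate parametrization) on a Poisson rate with n observations summing to S gives posterior Gamma(α+S, β+n).
Matching: Σxᵢ = 59 − 9 = 50 and n = 20 − 10 = 10.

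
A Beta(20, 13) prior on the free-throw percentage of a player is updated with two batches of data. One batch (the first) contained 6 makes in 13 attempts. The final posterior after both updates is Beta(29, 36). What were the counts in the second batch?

3 makes and 16 misses

Because Beta–binomial updating is additive in the counts, the combined data contributed (α_post−α_prior, β_post−β_prior) successes and failures.
Total across both batches: 29−20=9 makes, 36−13=23 misses.
Subtract the first batch: 9−6=3 makes and 23−7=16 misses.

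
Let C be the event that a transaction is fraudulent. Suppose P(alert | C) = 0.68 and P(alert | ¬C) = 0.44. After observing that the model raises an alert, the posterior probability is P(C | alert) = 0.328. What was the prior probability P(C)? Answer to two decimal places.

In odds form, posterior odds = prior odds × likelihood ratio, so prior odds = posterior odds ÷ LR.
Posterior odds = 0.328/(1−0.328) = 0.4881. LR = 0.68/0.44 = 1.5455.
Prior odds = 0.4881/1.5455 = 0.3158, so P(C) = 0.3158/(1+0.3158) ≈ 0.24.

P(C) = 0.24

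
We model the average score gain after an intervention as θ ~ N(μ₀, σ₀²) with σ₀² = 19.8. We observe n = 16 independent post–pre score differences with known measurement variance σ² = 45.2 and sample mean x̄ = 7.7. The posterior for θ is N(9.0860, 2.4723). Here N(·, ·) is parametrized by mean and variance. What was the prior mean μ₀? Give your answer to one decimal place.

With known observation variance, the Normal–Normal posterior has precision τ_n = τ₀ + n/σ² and mean μ_n = (τ₀μ₀ + (n/σ²)x̄)/τ_n.
Here τ₀ = 1/19.8 = 0.050505 and τ_data = 16/45.2 = 0.353982, so τ_n = 0.404487.
Rearranging for μ₀: μ₀ = (μ_n·τ_n − τ_data·x̄)/τ₀ = (9.0860·0.404487 − 0.353982·7.7) / 0.050505 = 0.949507/0.050505 ≈ 18.8.

μ₀ = 18.8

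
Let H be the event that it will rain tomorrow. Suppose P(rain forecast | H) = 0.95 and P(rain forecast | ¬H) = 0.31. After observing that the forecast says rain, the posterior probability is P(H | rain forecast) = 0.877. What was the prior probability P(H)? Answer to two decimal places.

P(H) = 0.70

Bayes' rule in odds form gives O(H|E) = O(H)·[P(E|H)/P(E|¬H)], hence O(H) = O(H|E)/LR.
Posterior odds = 0.877/(1−0.877) = 7.1301. LR = 0.95/0.31 = 3.0645.
Prior odds = 7.1301/3.0645 = 2.3267, so P(H) = 2.3267/(1+2.3267) ≈ 0.70.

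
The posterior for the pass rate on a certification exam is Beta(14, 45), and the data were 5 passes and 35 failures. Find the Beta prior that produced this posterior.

Beta(9, 10)

Beta is conjugate to the binomial likelihood: posterior = Beta(α+s, β+f).
Subtract the data counts: 14−5=9, 45−35=10.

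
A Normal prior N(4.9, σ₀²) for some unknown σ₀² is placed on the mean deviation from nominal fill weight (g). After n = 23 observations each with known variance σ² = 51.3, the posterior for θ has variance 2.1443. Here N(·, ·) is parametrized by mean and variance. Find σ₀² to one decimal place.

σ₀² = 55.5

For the Normal–Normal model with known σ², precisions add: τ_n = τ₀ + n/σ².
So 1/σ₀² = 1/2.1443 − 23/51.3 = 0.466353 − 0.448343 = 0.018010.
Hence σ₀² = 1/0.018010 ≈ 55.5.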